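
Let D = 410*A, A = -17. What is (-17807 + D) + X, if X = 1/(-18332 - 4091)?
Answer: -555574672/22423 ≈ -24777.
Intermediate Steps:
X = -1/22423 (X = 1/(-22423) = -1/22423 ≈ -4.4597e-5)
D = -6970 (D = 410*(-17) = -6970)
(-17807 + D) + X = (-17807 - 6970) - 1/22423 = -24777 - 1/22423 = -555574672/22423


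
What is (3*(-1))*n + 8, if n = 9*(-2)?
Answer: 62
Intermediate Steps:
n = -18
(3*(-1))*n + 8 = (3*(-1))*(-18) + 8 = -3*(-18) + 8 = 54 + 8 = 62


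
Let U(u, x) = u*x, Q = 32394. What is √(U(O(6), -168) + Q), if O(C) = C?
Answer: √31386 ≈ 177.16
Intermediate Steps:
√(U(O(6), -168) + Q) = √(6*(-168) + 32394) = √(-1008 + 32394) = √31386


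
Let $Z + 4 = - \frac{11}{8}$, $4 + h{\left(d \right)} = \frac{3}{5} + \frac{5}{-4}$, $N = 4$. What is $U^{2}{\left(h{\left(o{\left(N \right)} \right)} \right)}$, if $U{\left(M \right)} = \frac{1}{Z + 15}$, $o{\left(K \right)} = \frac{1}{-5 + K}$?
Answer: $\frac{64}{5929} \approx 0.010794$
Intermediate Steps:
$h{\left(d \right)} = - \frac{93}{20}$ ($h{\left(d \right)} = -4 + \left(\frac{3}{5} + \frac{5}{-4}\right) = -4 + \left(3 \cdot \frac{1}{5} + 5 \left(- \frac{1}{4}\right)\right) = -4 + \left(\frac{3}{5} - \frac{5}{4}\right) = -4 - \frac{13}{20} = - \frac{93}{20}$)
$Z = - \frac{43}{8}$ ($Z = -4 - \frac{11}{8} = - \frac{43}{8} \approx -5.375$)
$U{\left(M \right)} = \frac{8}{77}$ ($U{\left(M \right)} = \frac{1}{- \frac{43}{8} + 15} = \frac{1}{\frac{77}{8}} = \frac{8}{77}$)
$U^{2}{\left(h{\left(o{\left(N \right)} \right)} \right)} = \left(\frac{8}{77}\right)^{2} = \frac{64}{5929}$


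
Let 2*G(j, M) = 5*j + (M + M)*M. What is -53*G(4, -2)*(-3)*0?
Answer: 0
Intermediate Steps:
G(j, M) = M**2 + 5*j/2 (G(j, M) = (5*j + (M + M)*M)/2 = (5*j + (2*M)*M)/2 = (5*j + 2*M**2)/2 = (2*M**2 + 5*j)/2 = M**2 + 5*j/2)
-53*G(4, -2)*(-3)*0 = -53*((-2)**2 + (5/2)*4)*(-3)*0 = -53*(4 + 10)*(-3)*0 = -53*14*(-3)*0 = -(-2226)*0 = -53*0 = 0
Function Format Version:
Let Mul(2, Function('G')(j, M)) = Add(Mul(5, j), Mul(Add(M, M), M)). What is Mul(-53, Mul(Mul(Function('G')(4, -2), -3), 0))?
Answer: 0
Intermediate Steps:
Function('G')(j, M) = Add(Pow(M, 2), Mul(Rational(5, 2), j)) (Function('G')(j, M) = Mul(Rational(1, 2), Add(Mul(5, j), Mul(Add(M, M), M))) = Mul(Rational(1, 2), Add(Mul(5, j), Mul(Mul(2, M), M))) = Mul(Rational(1, 2), Add(Mul(5, j), Mul(2, Pow(M, 2)))) = Mul(Rational(1, 2), Add(Mul(2, Pow(M, 2)), Mul(5, j))) = Add(Pow(M, 2), Mul(Rational(5, 2), j)))
Mul(-53, Mul(Mul(Function('G')(4, -2), -3), 0)) = Mul(-53, Mul(Mul(Add(Pow(-2, 2), Mul(Rational(5, 2), 4)), -3), 0)) = Mul(-53, Mul(Mul(Add(4, 10), -3), 0)) = Mul(-53, Mul(Mul(14, -3), 0)) = Mul(-53, Mul(-42, 0)) = Mul(-53, 0) = 0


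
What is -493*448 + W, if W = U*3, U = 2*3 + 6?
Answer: -220828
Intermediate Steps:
U = 12 (U = 6 + 6 = 12)
W = 36 (W = 12*3 = 36)
-493*448 + W = -493*448 + 36 = -220864 + 36 = -220828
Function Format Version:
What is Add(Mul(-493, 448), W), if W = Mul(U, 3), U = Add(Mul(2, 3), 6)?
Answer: -220828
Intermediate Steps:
U = 12 (U = Add(6, 6) = 12)
W = 36 (W = Mul(12, 3) = 36)
Add(Mul(-493, 448), W) = Add(Mul(-493, 448), 36) = Add(-220864, 36) = -220828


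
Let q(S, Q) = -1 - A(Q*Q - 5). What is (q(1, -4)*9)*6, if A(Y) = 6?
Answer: -378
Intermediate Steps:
q(S, Q) = -7 (q(S, Q) = -1 - 1*6 = -1 - 6 = -7)
(q(1, -4)*9)*6 = -7*9*6 = -63*6 = -378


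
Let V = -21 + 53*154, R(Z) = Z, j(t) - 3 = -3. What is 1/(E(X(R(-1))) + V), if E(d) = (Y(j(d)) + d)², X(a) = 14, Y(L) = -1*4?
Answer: 1/8241 ≈ 0.00012134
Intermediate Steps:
j(t) = 0 (j(t) = 3 - 3 = 0)
Y(L) = -4
E(d) = (-4 + d)²
V = 8141 (V = -21 + 8162 = 8141)
1/(E(X(R(-1))) + V) = 1/((-4 + 14)² + 8141) = 1/(10² + 8141) = 1/(100 + 8141) = 1/8241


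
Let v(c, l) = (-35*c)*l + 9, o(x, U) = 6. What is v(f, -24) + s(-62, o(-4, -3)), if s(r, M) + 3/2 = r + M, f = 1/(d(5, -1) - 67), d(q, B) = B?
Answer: -2069/34 ≈ -60.853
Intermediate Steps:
f = -1/68 (f = 1/(-1 - 67) = 1/(-68) = -1/68 ≈ -0.014706)
s(r, M) = -3/2 + M + r (s(r, M) = -3/2 + (r + M) = -3/2 + (M + r) = -3/2 + M + r)
v(c, l) = 9 - 35*c*l (v(c, l) = -35*c*l + 9 = 9 - 35*c*l)
v(f, -24) + s(-62, o(-4, -3)) = (9 - 35*(-1/68)*(-24)) + (-3/2 + 6 - 62) = (9 - 210/17) - 115/2 = -57/17 - 115/2 = -2069/34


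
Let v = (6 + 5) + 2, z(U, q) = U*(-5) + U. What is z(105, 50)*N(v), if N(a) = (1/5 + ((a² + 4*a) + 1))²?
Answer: -103682964/5 ≈ -2.0737e+7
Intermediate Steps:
z(U, q) = -4*U (z(U, q) = -5*U + U = -4*U)
v = 13 (v = 11 + 2 = 13)
N(a) = (6/5 + a² + 4*a)² (N(a) = (⅕ + (1 + a² + 4*a))² = (6/5 + a² + 4*a)²)
z(105, 50)*N(v) = (-4*105)*((6 + 5*13² + 20*13)²/25) = -84*(6 + 5*169 + 260)²/5 = -84*(6 + 845 + 260)²/5 = -84*1111²/5 = -84*1234321/5 = -420*1234321/25 = -103682964/5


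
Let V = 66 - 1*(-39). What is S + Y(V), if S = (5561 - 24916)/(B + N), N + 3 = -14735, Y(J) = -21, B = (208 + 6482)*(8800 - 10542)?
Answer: -245023723/11668718 ≈ -20.998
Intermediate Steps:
V = 105 (V = 66 + 39 = 105)
B = -11653980 (B = 6690*(-1742) = -11653980)
N = -14738 (N = -3 - 14735 = -14738)
S = 19355/11668718 (S = (5561 - 24916)/(-11653980 - 14738) = -19355/(-11668718) = -19355*(-1/11668718) = 19355/11668718 ≈ 0.0016587)
S + Y(V) = 19355/11668718 - 21 = -245023723/11668718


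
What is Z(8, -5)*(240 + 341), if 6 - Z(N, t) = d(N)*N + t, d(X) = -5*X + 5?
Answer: 169071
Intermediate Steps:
d(X) = 5 - 5*X
Z(N, t) = 6 - t - N*(5 - 5*N) (Z(N, t) = 6 - ((5 - 5*N)*N + t) = 6 - (N*(5 - 5*N) + t) = 6 - (t + N*(5 - 5*N)) = 6 + (-t - N*(5 - 5*N)) = 6 - t - N*(5 - 5*N))
Z(8, -5)*(240 + 341) = (6 - 1*(-5) + 5*8*(-1 + 8))*(240 + 341) = (6 + 5 + 5*8*7)*581 = (6 + 5 + 280)*581 = 291*581 = 169071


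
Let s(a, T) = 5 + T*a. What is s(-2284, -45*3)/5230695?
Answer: 61669/1046139 ≈ 0.058949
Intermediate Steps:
s(-2284, -45*3)/5230695 = (5 - 45*3*(-2284))/5230695 = (5 - 135*(-2284))*(1/5230695) = (5 + 308340)*(1/5230695) = 308345*(1/5230695) = 61669/1046139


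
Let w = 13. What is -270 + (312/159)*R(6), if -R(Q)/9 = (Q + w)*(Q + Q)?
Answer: -227718/53 ≈ -4296.6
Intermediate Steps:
R(Q) = -18*Q*(13 + Q) (R(Q) = -9*(Q + 13)*(Q + Q) = -9*(13 + Q)*2*Q = -18*Q*(13 + Q))
-270 + (312/159)*R(6) = -270 + (312/159)*(-18*6*(13 + 6)) = -270 + (312*(1/159))*(-18*6*19) = -270 + (104/53)*(-2052) = -270 - 213408/53 = -227718/53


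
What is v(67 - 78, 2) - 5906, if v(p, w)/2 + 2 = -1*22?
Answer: -5954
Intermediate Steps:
v(p, w) = -48 (v(p, w) = -4 + 2*(-1*22) = -4 + 2*(-22) = -4 - 44 = -48)
v(67 - 78, 2) - 5906 = -48 - 5906 = -5954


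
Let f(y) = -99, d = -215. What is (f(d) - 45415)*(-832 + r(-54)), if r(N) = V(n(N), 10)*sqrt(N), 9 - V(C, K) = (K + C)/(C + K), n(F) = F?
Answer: 37867648 - 1092336*I*sqrt(6) ≈ 3.7868e+7 - 2.6757e+6*I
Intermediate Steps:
V(C, K) = 8 (V(C, K) = 9 - (K + C)/(C + K) = 9 - (C + K)/(C + K) = 9 - 1*1 = 9 - 1 = 8)
r(N) = 8*sqrt(N)
(f(d) - 45415)*(-832 + r(-54)) = (-99 - 45415)*(-832 + 8*sqrt(-54)) = -45514*(-832 + 8*(3*I*sqrt(6))) = -45514*(-832 + 24*I*sqrt(6)) = 37867648 - 1092336*I*sqrt(6)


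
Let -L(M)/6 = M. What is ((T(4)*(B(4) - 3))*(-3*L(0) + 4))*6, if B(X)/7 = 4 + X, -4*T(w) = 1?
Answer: -318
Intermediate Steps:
L(M) = -6*M
T(w) = -¼ (T(w) = -¼*1 = -¼)
B(X) = 28 + 7*X (B(X) = 7*(4 + X) = 28 + 7*X)
((T(4)*(B(4) - 3))*(-3*L(0) + 4))*6 = ((-((28 + 7*4) - 3)/4)*(-(-18)*0 + 4))*6 = ((-((28 + 28) - 3)/4)*(-3*0 + 4))*6 = ((-(56 - 3)/4)*(0 + 4))*6 = (-¼*53*4)*6 = -53/4*4*6 = -53*6 = -318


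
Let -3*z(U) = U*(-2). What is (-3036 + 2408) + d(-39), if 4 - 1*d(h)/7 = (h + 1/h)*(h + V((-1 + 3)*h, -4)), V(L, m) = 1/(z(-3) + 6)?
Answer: -872485/78 ≈ -11186.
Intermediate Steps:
z(U) = 2*U/3 (z(U) = -U*(-2)/3 = -(-2)*U/3 = 2*U/3)
V(L, m) = ¼ (V(L, m) = 1/((⅔)*(-3) + 6) = 1/(-2 + 6) = 1/4 = ¼)
d(h) = 28 - 7*(¼ + h)*(h + 1/h) (d(h) = 28 - 7*(h + 1/h)*(h + ¼) = 28 - 7*(h + 1/h)*(¼ + h) = 28 - 7*(¼ + h)*(h + 1/h))
(-3036 + 2408) + d(-39) = (-3036 + 2408) + (21 - 7*(-39)² - 7/4*(-39) - 7/4/(-39)) = -628 + (21 - 7*1521 + 273/4 - 7/4*(-1/39)) = -628 + (21 - 10647 + 273/4 + 7/156) = -628 - 823501/78 = -872485/78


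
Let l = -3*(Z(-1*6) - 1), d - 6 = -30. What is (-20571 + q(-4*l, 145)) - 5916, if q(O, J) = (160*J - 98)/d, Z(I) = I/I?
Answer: -329395/12 ≈ -27450.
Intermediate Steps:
d = -24 (d = 6 - 30 = -24)
Z(I) = 1
l = 0 (l = -3*(1 - 1) = -3*0 = 0)
q(O, J) = 49/12 - 20*J/3 (q(O, J) = (160*J - 98)/(-24) = (-98 + 160*J)*(-1/24) = 49/12 - 20*J/3)
(-20571 + q(-4*l, 145)) - 5916 = (-20571 + (49/12 - 20/3*145)) - 5916 = (-20571 + (49/12 - 2900/3)) - 5916 = (-20571 - 11551/12) - 5916 = -258403/12 - 5916 = -329395/12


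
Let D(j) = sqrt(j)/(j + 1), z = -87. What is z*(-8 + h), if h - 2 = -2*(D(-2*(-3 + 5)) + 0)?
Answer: 522 - 116*I ≈ 522.0 - 116.0*I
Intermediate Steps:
D(j) = sqrt(j)/(1 + j)
h = 2 + 4*I/3 (h = 2 - 2*(sqrt(-2*(-3 + 5))/(1 - 2*(-3 + 5)) + 0) = 2 - 2*(sqrt(-2*2)/(1 - 2*2) + 0) = 2 - 2*(sqrt(-4)/(1 - 4) + 0) = 2 - 2*((2*I)/(-3) + 0) = 2 - 2*((2*I)*(-1/3) + 0) = 2 - 2*(-2*I/3 + 0) = 2 - (-4)*I/3 = 2 + 4*I/3 ≈ 2.0 + 1.3333*I)
z*(-8 + h) = -87*(-8 + (2 + 4*I/3)) = -87*(-6 + 4*I/3) = 522 - 116*I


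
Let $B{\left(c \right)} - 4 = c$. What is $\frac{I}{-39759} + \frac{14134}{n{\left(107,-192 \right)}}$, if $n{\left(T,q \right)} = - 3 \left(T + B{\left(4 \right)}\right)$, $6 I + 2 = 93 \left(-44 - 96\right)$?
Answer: $- \frac{561204941}{13716855} \approx -40.914$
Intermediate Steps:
$B{\left(c \right)} = 4 + c$
$I = - \frac{6511}{3}$ ($I = - \frac{1}{3} + \frac{93 \left(-44 - 96\right)}{6} = - \frac{1}{3} + \frac{93 \left(-140\right)}{6} = - \frac{1}{3} + \frac{1}{6} \left(-13020\right) = - \frac{1}{3} - 2170 = - \frac{6511}{3} \approx -2170.3$)
$n{\left(T,q \right)} = -24 - 3 T$ ($n{\left(T,q \right)} = - 3 \left(T + \left(4 + 4\right)\right) = - 3 \left(T + 8\right) = - 3 \left(8 + T\right) = -24 - 3 T$)
$\frac{I}{-39759} + \frac{14134}{n{\left(107,-192 \right)}} = - \frac{6511}{3 \left(-39759\right)} + \frac{14134}{-24 - 321} = \left(- \frac{6511}{3}\right) \left(- \frac{1}{39759}\right) + \frac{14134}{-24 - 321} = \frac{6511}{119277} + \frac{14134}{-345} = \frac{6511}{119277} + 14134 \left(- \frac{1}{345}\right) = \frac{6511}{119277} - \frac{14134}{345} = - \frac{561204941}{13716855}$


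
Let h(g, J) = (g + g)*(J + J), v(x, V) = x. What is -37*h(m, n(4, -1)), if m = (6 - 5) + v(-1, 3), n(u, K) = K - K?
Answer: 0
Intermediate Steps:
n(u, K) = 0
m = 0 (m = (6 - 5) - 1 = 1 - 1 = 0)
h(g, J) = 4*J*g (h(g, J) = (2*g)*(2*J) = 4*J*g)
-37*h(m, n(4, -1)) = -148*0*0 = -37*0 = 0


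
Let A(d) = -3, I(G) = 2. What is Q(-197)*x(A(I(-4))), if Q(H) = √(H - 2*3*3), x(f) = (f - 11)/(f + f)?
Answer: 7*I*√215/3 ≈ 34.213*I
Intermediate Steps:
x(f) = (-11 + f)/(2*f) (x(f) = (-11 + f)/((2*f)) = (-11 + f)*(1/(2*f)) = (-11 + f)/(2*f))
Q(H) = √(-18 + H) (Q(H) = √(H - 6*3) = √(H - 18) = √(-18 + H))
Q(-197)*x(A(I(-4))) = √(-18 - 197)*((½)*(-11 - 3)/(-3)) = √(-215)*((½)*(-⅓)*(-14)) = (I*√215)*(7/3) = 7*I*√215/3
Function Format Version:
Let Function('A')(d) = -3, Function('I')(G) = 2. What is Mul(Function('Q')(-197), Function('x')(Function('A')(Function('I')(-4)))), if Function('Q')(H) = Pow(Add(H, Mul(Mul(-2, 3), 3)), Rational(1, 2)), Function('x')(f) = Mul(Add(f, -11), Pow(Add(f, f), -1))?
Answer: Mul(Rational(7, 3), I, Pow(215, Rational(1, 2))) ≈ Mul(34.213, I)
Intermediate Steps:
Function('x')(f) = Mul(Rational(1, 2), Pow(f, -1), Add(-11, f)) (Function('x')(f) = Mul(Add(-11, f), Pow(Mul(2, f), -1)) = Mul(Add(-11, f), Mul(Rational(1, 2), Pow(f, -1))) = Mul(Rational(1, 2), Pow(f, -1), Add(-11, f)))
Function('Q')(H) = Pow(Add(-18, H), Rational(1, 2)) (Function('Q')(H) = Pow(Add(H, Mul(-6, 3)), Rational(1, 2)) = Pow(Add(H, -18), Rational(1, 2)) = Pow(Add(-18, H), Rational(1, 2)))
Mul(Function('Q')(-197), Function('x')(Function('A')(Function('I')(-4)))) = Mul(Pow(Add(-18, -197), Rational(1, 2)), Mul(Rational(1, 2), Pow(-3, -1), Add(-11, -3))) = Mul(Pow(-215, Rational(1, 2)), Mul(Rational(1, 2), Rational(-1, 3), -14)) = Mul(Mul(I, Pow(215, Rational(1, 2))), Rational(7, 3)) = Mul(Rational(7, 3), I, Pow(215, Rational(1, 2)))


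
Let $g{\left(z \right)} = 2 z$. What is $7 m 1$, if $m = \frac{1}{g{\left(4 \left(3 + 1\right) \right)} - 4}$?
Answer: $\frac{1}{4} \approx 0.25$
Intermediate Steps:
$m = \frac{1}{28}$ ($m = \frac{1}{2 \cdot 4 \left(3 + 1\right) - 4} = \frac{1}{2 \cdot 4 \cdot 4 - 4} = \frac{1}{2 \cdot 16 - 4} = \frac{1}{32 - 4} = \frac{1}{28} \approx 0.035714$)
$7 m 1 = 7 \cdot \frac{1}{28} \cdot 1 = \frac{1}{4} \cdot 1 = \frac{1}{4}$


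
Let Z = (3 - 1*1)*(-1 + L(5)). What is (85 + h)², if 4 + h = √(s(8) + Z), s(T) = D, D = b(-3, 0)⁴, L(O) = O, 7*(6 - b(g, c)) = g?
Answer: (3969 + √4119833)²/2401 ≈ 14987.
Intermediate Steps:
b(g, c) = 6 - g/7
D = 4100625/2401 (D = (6 - ⅐*(-3))⁴ = (6 + 3/7)⁴ = (45/7)⁴ = 4100625/2401 ≈ 1707.9)
s(T) = 4100625/2401
Z = 8 (Z = (3 - 1*1)*(-1 + 5) = (3 - 1)*4 = 2*4 = 8)
h = -4 + √4119833/49 (h = -4 + √(4100625/2401 + 8) = -4 + √(4119833/2401) = -4 + √4119833/49 ≈ 37.423)
(85 + h)² = (85 + (-4 + √4119833/49))² = (81 + √4119833/49)²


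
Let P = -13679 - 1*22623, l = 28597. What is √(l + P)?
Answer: I*√7705 ≈ 87.778*I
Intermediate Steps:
P = -36302 (P = -13679 - 22623 = -36302)
√(l + P) = √(28597 - 36302) = √(-7705) = I*√7705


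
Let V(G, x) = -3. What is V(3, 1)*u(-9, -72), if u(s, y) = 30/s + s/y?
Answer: 77/8 ≈ 9.6250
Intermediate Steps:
V(3, 1)*u(-9, -72) = -3*(30/(-9) - 9/(-72)) = -3*(30*(-1/9) - 9*(-1/72)) = -3*(-10/3 + 1/8) = -3*(-77/24) = 77/8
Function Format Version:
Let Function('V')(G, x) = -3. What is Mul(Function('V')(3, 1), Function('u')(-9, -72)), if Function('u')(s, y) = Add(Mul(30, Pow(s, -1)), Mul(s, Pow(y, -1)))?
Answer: Rational(77, 8) ≈ 9.6250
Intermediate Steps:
Mul(Function('V')(3, 1), Function('u')(-9, -72)) = Mul(-3, Add(Mul(30, Pow(-9, -1)), Mul(-9, Pow(-72, -1)))) = Mul(-3, Add(Mul(30, Rational(-1, 9)), Mul(-9, Rational(-1, 72)))) = Mul(-3, Add(Rational(-10, 3), Rational(1, 8))) = Mul(-3, Rational(-77, 24)) = Rational(77, 8)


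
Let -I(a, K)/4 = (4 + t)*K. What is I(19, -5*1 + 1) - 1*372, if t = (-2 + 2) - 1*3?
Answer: -356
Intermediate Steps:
t = -3 (t = 0 - 3 = -3)
I(a, K) = -4*K (I(a, K) = -4*(4 - 3)*K = -4*K)
I(19, -5*1 + 1) - 1*372 = -4*(-5*1 + 1) - 1*372 = -4*(-5 + 1) - 372 = -4*(-4) - 372 = 16 - 372 = -356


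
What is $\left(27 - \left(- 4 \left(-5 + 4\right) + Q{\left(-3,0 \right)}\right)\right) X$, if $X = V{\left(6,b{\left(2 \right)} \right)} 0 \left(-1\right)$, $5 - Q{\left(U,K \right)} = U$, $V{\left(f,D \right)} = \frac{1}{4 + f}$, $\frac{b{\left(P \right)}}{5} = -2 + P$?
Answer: $0$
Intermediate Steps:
$b{\left(P \right)} = -10 + 5 P$ ($b{\left(P \right)} = 5 \left(-2 + P\right) = -10 + 5 P$)
$Q{\left(U,K \right)} = 5 - U$
$X = 0$ ($X = \frac{1}{4 + 6} \cdot 0 \left(-1\right) = \frac{1}{10} \cdot 0 \left(-1\right) = 0 \left(-1\right) = 0$)
$\left(27 - \left(- 4 \left(-5 + 4\right) + Q{\left(-3,0 \right)}\right)\right) X = \left(27 - \left(5 + 3 - 4 \left(-5 + 4\right)\right)\right) 0 = \left(27 + \left(4 \left(-1\right) - \left(5 + 3\right)\right)\right) 0 = \left(27 - 12\right) 0 = 15 \cdot 0 = 0$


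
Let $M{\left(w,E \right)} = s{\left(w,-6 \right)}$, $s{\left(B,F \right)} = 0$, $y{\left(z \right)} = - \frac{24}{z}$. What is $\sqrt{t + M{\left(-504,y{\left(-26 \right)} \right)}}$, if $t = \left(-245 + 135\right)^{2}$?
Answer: $110$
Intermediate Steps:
$M{\left(w,E \right)} = 0$
$t = 12100$ ($t = \left(-110\right)^{2} = 12100$)
$\sqrt{t + M{\left(-504,y{\left(-26 \right)} \right)}} = \sqrt{12100 + 0} = \sqrt{12100} = 110$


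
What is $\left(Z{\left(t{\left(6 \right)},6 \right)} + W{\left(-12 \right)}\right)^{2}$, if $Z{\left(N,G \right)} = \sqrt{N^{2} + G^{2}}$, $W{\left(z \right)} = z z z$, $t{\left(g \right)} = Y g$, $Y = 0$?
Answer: $2965284$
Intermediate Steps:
$t{\left(g \right)} = 0$ ($t{\left(g \right)} = 0 g = 0$)
$W{\left(z \right)} = z^{3}$ ($W{\left(z \right)} = z^{2} z = z^{3}$)
$Z{\left(N,G \right)} = \sqrt{G^{2} + N^{2}}$
$\left(Z{\left(t{\left(6 \right)},6 \right)} + W{\left(-12 \right)}\right)^{2} = \left(\sqrt{6^{2} + 0^{2}} + \left(-12\right)^{3}\right)^{2} = \left(\sqrt{36 + 0} - 1728\right)^{2} = \left(\sqrt{36} - 1728\right)^{2} = \left(6 - 1728\right)^{2} = \left(-1722\right)^{2} = 2965284$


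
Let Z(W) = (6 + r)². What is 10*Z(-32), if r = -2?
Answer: 160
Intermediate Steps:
Z(W) = 16 (Z(W) = (6 - 2)² = 4² = 16)
10*Z(-32) = 10*16 = 160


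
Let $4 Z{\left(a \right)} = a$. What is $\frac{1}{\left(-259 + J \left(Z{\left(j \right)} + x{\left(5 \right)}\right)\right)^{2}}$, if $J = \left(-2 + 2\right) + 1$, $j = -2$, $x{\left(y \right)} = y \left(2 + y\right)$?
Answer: $\frac{4}{201601} \approx 1.9841 \cdot 10^{-5}$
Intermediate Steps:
$J = 1$ ($J = 0 + 1 = 1$)
$Z{\left(a \right)} = \frac{a}{4}$
$\frac{1}{\left(-259 + J \left(Z{\left(j \right)} + x{\left(5 \right)}\right)\right)^{2}} = \frac{1}{\left(-259 + 1 \left(\frac{1}{4} \left(-2\right) + 5 \left(2 + 5\right)\right)\right)^{2}} = \frac{1}{\left(-259 + 1 \left(- \frac{1}{2} + 5 \cdot 7\right)\right)^{2}} = \frac{1}{\left(-259 + 1 \left(- \frac{1}{2} + 35\right)\right)^{2}} = \frac{1}{\left(-259 + 1 \cdot \frac{69}{2}\right)^{2}} = \frac{1}{\left(-259 + \frac{69}{2}\right)^{2}} = \frac{1}{\left(- \frac{449}{2}\right)^{2}} = \frac{1}{\frac{201601}{4}} = \frac{4}{201601}$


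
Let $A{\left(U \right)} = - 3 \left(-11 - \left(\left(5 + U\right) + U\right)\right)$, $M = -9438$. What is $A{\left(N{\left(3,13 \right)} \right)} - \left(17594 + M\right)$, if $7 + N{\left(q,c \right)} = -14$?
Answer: $-8234$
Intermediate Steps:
$N{\left(q,c \right)} = -21$ ($N{\left(q,c \right)} = -7 - 14 = -21$)
$A{\left(U \right)} = 48 + 6 U$ ($A{\left(U \right)} = - 3 \left(-11 - \left(5 + 2 U\right)\right) = - 3 \left(-16 - 2 U\right) = 48 + 6 U$)
$A{\left(N{\left(3,13 \right)} \right)} - \left(17594 + M\right) = \left(48 + 6 \left(-21\right)\right) - \left(17594 - 9438\right) = \left(48 - 126\right) - 8156 = -78 - 8156 = -8234$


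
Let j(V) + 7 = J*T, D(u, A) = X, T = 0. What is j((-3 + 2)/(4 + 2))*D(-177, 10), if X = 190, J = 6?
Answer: -1330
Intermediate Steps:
D(u, A) = 190
j(V) = -7 (j(V) = -7 + 6*0 = -7 + 0 = -7)
j((-3 + 2)/(4 + 2))*D(-177, 10) = -7*190 = -1330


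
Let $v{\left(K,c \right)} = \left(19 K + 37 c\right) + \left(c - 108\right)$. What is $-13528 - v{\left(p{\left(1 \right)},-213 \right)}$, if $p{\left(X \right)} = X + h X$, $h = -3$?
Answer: $-5288$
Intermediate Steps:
$p{\left(X \right)} = - 2 X$ ($p{\left(X \right)} = X - 3 X = - 2 X$)
$v{\left(K,c \right)} = -108 + 19 K + 38 c$ ($v{\left(K,c \right)} = \left(19 K + 37 c\right) + \left(c - 108\right) = \left(19 K + 37 c\right) + \left(-108 + c\right) = -108 + 19 K + 38 c$)
$-13528 - v{\left(p{\left(1 \right)},-213 \right)} = -13528 - \left(-108 + 19 \left(\left(-2\right) 1\right) + 38 \left(-213\right)\right) = -13528 - \left(-108 + 19 \left(-2\right) - 8094\right) = -13528 - \left(-108 - 38 - 8094\right) = -13528 - -8240 = -13528 + 8240 = -5288$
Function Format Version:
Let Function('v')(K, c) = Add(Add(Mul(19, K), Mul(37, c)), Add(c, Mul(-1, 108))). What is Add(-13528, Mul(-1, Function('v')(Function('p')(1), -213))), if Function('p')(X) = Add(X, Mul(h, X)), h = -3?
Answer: -5288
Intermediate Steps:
Function('p')(X) = Mul(-2, X) (Function('p')(X) = Add(X, Mul(-3, X)) = Mul(-2, X))
Function('v')(K, c) = Add(-108, Mul(19, K), Mul(38, c)) (Function('v')(K, c) = Add(Add(Mul(19, K), Mul(37, c)), Add(c, -108)) = Add(Add(Mul(19, K), Mul(37, c)), Add(-108, c)) = Add(-108, Mul(19, K), Mul(38, c)))
Add(-13528, Mul(-1, Function('v')(Function('p')(1), -213))) = Add(-13528, Mul(-1, Add(-108, Mul(19, Mul(-2, 1)), Mul(38, -213)))) = Add(-13528, Mul(-1, Add(-108, Mul(19, -2), -8094))) = Add(-13528, Mul(-1, Add(-108, -38, -8094))) = Add(-13528, Mul(-1, -8240)) = Add(-13528, 8240) = -5288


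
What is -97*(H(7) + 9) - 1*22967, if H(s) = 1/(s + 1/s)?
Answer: -1192679/50 ≈ -23854.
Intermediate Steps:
-97*(H(7) + 9) - 1*22967 = -97*(7/(1 + 7**2) + 9) - 1*22967 = -97*(7/(1 + 49) + 9) - 22967 = -97*(7/50 + 9) - 22967 = -97*457/50 - 22967 = -44329/50 - 22967 = -1192679/50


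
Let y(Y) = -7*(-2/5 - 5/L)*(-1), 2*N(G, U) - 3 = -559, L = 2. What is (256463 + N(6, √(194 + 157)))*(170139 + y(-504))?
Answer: 87163718319/2 ≈ 4.3582e+10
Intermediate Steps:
N(G, U) = -278 (N(G, U) = 3/2 + (½)*(-559) = 3/2 - 559/2 = -278)
y(Y) = -203/10 (y(Y) = -7*(-2/5 - 5/2)*(-1) = -7*(-2*⅕ - 5*½)*(-1) = -7*(-⅖ - 5/2)*(-1) = -7*(-29/10)*(-1) = (203/10)*(-1) = -203/10)
(256463 + N(6, √(194 + 157)))*(170139 + y(-504)) = (256463 - 278)*(170139 - 203/10) = 256185*(1701187/10) = 87163718319/2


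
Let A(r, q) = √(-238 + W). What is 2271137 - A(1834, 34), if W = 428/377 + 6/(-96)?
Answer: 2271137 - I*√538787665/1508 ≈ 2.2711e+6 - 15.392*I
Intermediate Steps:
W = 6471/6032 (W = 428*(1/377) + 6*(-1/96) = 428/377 - 1/16 = 6471/6032 ≈ 1.0728)
A(r, q) = I*√538787665/1508 (A(r, q) = √(-238 + 6471/6032) = √(-1429145/6032) = I*√538787665/1508)
2271137 - A(1834, 34) = 2271137 - I*√538787665/1508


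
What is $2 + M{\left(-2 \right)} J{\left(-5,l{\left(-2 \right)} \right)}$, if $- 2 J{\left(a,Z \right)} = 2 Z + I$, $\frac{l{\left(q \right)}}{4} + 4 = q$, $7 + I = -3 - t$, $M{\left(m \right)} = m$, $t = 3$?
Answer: $-59$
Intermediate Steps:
$I = -13$ ($I = -7 - 6 = -13$)
$l{\left(q \right)} = -16 + 4 q$
$J{\left(a,Z \right)} = \frac{13}{2} - Z$ ($J{\left(a,Z \right)} = - \frac{2 Z - 13}{2} = - \frac{-13 + 2 Z}{2} = \frac{13}{2} - Z$)
$2 + M{\left(-2 \right)} J{\left(-5,l{\left(-2 \right)} \right)} = 2 - 2 \left(\frac{13}{2} - \left(-16 + 4 \left(-2\right)\right)\right) = 2 - 2 \left(\frac{13}{2} - \left(-16 - 8\right)\right) = 2 - 2 \left(\frac{13}{2} - -24\right) = 2 - 2 \left(\frac{13}{2} + 24\right) = 2 - 61 = -59$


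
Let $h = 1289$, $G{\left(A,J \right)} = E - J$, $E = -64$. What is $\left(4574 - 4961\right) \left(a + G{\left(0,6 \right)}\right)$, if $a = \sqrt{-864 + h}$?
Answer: $27090 - 1935 \sqrt{17} \approx 19112.0$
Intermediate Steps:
$G{\left(A,J \right)} = -64 - J$
$a = 5 \sqrt{17}$ ($a = \sqrt{-864 + 1289} = \sqrt{425} = 5 \sqrt{17} \approx 20.616$)
$\left(4574 - 4961\right) \left(a + G{\left(0,6 \right)}\right) = \left(4574 - 4961\right) \left(5 \sqrt{17} - 70\right) = - 387 \left(5 \sqrt{17} - 70\right) = - 387 \left(-70 + 5 \sqrt{17}\right) = 27090 - 1935 \sqrt{17}$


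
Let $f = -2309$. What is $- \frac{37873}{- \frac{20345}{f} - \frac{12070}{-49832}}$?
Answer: $- \frac{2178873229412}{520850835} \approx -4183.3$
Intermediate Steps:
$- \frac{37873}{- \frac{20345}{f} - \frac{12070}{-49832}} = - \frac{37873}{- \frac{20345}{-2309} - \frac{12070}{-49832}} = - \frac{37873}{\left(-20345\right) \left(- \frac{1}{2309}\right) - - \frac{6035}{24916}} = - \frac{37873}{\frac{20345}{2309} + \frac{6035}{24916}} = - \frac{37873}{\frac{520850835}{57531044}} = \left(-37873\right) \frac{57531044}{520850835} = - \frac{2178873229412}{520850835}$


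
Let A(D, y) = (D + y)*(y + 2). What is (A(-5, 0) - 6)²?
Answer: 256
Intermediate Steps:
A(D, y) = (2 + y)*(D + y) (A(D, y) = (D + y)*(2 + y) = (2 + y)*(D + y))
(A(-5, 0) - 6)² = ((0² + 2*(-5) + 2*0 - 5*0) - 6)² = ((0 - 10 + 0 + 0) - 6)² = (-10 - 6)² = (-16)² = 256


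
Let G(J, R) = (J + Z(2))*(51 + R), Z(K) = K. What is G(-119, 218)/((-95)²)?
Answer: -31473/9025 ≈ -3.4873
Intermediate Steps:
G(J, R) = (2 + J)*(51 + R) (G(J, R) = (J + 2)*(51 + R) = (2 + J)*(51 + R))
G(-119, 218)/((-95)²) = (102 + 2*218 + 51*(-119) - 119*218)/((-95)²) = (102 + 436 - 6069 - 25942)/9025 = -31473*1/9025 = -31473/9025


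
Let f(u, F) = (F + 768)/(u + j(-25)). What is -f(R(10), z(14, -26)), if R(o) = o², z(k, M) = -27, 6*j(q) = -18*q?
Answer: -741/175 ≈ -4.2343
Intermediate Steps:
j(q) = -3*q (j(q) = (-18*q)/6 = -3*q)
f(u, F) = (768 + F)/(75 + u) (f(u, F) = (F + 768)/(u - 3*(-25)) = (768 + F)/(u + 75) = (768 + F)/(75 + u))
-f(R(10), z(14, -26)) = -(768 - 27)/(75 + 10²) = -741/(75 + 100) = -741/175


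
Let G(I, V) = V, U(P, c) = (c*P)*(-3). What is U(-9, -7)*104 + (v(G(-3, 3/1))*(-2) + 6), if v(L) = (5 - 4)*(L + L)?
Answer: -19662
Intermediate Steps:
U(P, c) = -3*P*c (U(P, c) = (P*c)*(-3) = -3*P*c)
v(L) = 2*L (v(L) = 1*(2*L) = 2*L)
U(-9, -7)*104 + (v(G(-3, 3/1))*(-2) + 6) = -3*(-9)*(-7)*104 + ((2*(3/1))*(-2) + 6) = -189*104 + ((2*(3*1))*(-2) + 6) = -19656 + ((2*3)*(-2) + 6) = -19656 + (6*(-2) + 6) = -19656 + (-12 + 6) = -19656 - 6 = -19662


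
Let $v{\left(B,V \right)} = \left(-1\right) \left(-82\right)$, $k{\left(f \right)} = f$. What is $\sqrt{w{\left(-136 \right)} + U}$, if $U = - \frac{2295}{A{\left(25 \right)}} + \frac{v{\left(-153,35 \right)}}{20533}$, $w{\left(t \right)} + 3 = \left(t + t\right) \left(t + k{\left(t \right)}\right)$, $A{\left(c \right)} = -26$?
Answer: $\frac{\sqrt{21110066119392770}}{533858} \approx 272.16$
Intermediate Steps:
$w{\left(t \right)} = -3 + 4 t^{2}$ ($w{\left(t \right)} = -3 + \left(t + t\right) \left(t + t\right) = -3 + 2 t 2 t = -3 + 4 t^{2}$)
$v{\left(B,V \right)} = 82$
$U = \frac{47125367}{533858}$ ($U = - \frac{2295}{-26} + \frac{82}{20533} = \left(-2295\right) \left(- \frac{1}{26}\right) + 82 \cdot \frac{1}{20533} = \frac{2295}{26} + \frac{82}{20533} = \frac{47125367}{533858} \approx 88.273$)
$\sqrt{w{\left(-136 \right)} + U} = \sqrt{\left(-3 + 4 \left(-136\right)^{2}\right) + \frac{47125367}{533858}} = \sqrt{\left(-3 + 4 \cdot 18496\right) + \frac{47125367}{533858}} = \sqrt{\left(-3 + 73984\right) + \frac{47125367}{533858}} = \sqrt{73981 + \frac{47125367}{533858}} = \sqrt{\frac{39542474065}{533858}} = \frac{\sqrt{21110066119392770}}{533858}$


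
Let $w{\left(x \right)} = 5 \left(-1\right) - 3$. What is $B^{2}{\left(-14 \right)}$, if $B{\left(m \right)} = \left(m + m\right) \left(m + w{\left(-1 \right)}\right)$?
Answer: $379456$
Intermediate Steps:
$w{\left(x \right)} = -8$ ($w{\left(x \right)} = -5 - 3 = -8$)
$B{\left(m \right)} = 2 m \left(-8 + m\right)$ ($B{\left(m \right)} = \left(m + m\right) \left(m - 8\right) = 2 m \left(-8 + m\right)$)
$B^{2}{\left(-14 \right)} = \left(2 \left(-14\right) \left(-8 - 14\right)\right)^{2} = \left(2 \left(-14\right) \left(-22\right)\right)^{2} = 616^{2} = 379456$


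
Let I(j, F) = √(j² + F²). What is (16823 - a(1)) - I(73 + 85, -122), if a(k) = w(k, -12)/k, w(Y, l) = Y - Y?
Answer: 16823 - 2*√9962 ≈ 16623.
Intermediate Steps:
w(Y, l) = 0
a(k) = 0 (a(k) = 0/k = 0)
I(j, F) = √(F² + j²)
(16823 - a(1)) - I(73 + 85, -122) = (16823 - 1*0) - √((-122)² + (73 + 85)²) = (16823 + 0) - √(14884 + 158²) = 16823 - √(14884 + 24964) = 16823 - √39848 = 16823 - 2*√9962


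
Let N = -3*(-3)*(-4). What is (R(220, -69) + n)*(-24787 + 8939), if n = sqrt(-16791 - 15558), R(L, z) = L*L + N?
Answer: -766472672 - 15848*I*sqrt(32349) ≈ -7.6647e+8 - 2.8504e+6*I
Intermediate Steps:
N = -36 (N = 9*(-4) = -36)
R(L, z) = -36 + L**2 (R(L, z) = L*L - 36 = L**2 - 36 = -36 + L**2)
n = I*sqrt(32349) (n = sqrt(-32349) = I*sqrt(32349) ≈ 179.86*I)
(R(220, -69) + n)*(-24787 + 8939) = ((-36 + 220**2) + I*sqrt(32349))*(-24787 + 8939) = ((-36 + 48400) + I*sqrt(32349))*(-15848) = (48364 + I*sqrt(32349))*(-15848) = -766472672 - 15848*I*sqrt(32349)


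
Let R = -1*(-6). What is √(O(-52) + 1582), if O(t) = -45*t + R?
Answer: 2*√982 ≈ 62.674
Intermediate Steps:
R = 6
O(t) = 6 - 45*t (O(t) = -45*t + 6 = 6 - 45*t)
√(O(-52) + 1582) = √((6 - 45*(-52)) + 1582) = √((6 + 2340) + 1582) = √(2346 + 1582) = √3928 = 2*√982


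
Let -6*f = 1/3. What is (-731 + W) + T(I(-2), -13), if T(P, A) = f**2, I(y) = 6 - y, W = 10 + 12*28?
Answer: -124739/324 ≈ -385.00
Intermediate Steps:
W = 346 (W = 10 + 336 = 346)
f = -1/18 (f = -1/6/3 = -1/6*1/3 = -1/18 ≈ -0.055556)
T(P, A) = 1/324 (T(P, A) = (-1/18)**2 = 1/324)
(-731 + W) + T(I(-2), -13) = (-731 + 346) + 1/324 = -385 + 1/324 = -124739/324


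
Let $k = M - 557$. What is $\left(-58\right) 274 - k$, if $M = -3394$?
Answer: $-11941$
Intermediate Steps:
$k = -3951$ ($k = -3394 - 557 = -3951$)
$\left(-58\right) 274 - k = \left(-58\right) 274 - -3951 = -15892 + 3951 = -11941$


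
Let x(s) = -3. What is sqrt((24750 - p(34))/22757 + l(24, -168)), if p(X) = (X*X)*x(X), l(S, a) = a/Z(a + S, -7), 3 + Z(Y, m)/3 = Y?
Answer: sqrt(7555005402)/68271 ≈ 1.2732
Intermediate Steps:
Z(Y, m) = -9 + 3*Y
l(S, a) = a/(-9 + 3*S + 3*a) (l(S, a) = a/(-9 + 3*(a + S)) = a/(-9 + 3*(S + a)) = a/(-9 + (3*S + 3*a)) = a/(-9 + 3*S + 3*a))
p(X) = -3*X**2 (p(X) = (X*X)*(-3) = X**2*(-3) = -3*X**2)
sqrt((24750 - p(34))/22757 + l(24, -168)) = sqrt((24750 - (-3)*34**2)/22757 + (1/3)*(-168)/(-3 + 24 - 168)) = sqrt((24750 - (-3)*1156)*(1/22757) + (1/3)*(-168)/(-147)) = sqrt((24750 - 1*(-3468))*(1/22757) + (1/3)*(-168)*(-1/147)) = sqrt((24750 + 3468)*(1/22757) + 8/21) = sqrt(28218*(1/22757) + 8/21) = sqrt(28218/22757 + 8/21) = sqrt(110662/68271) = sqrt(7555005402)/68271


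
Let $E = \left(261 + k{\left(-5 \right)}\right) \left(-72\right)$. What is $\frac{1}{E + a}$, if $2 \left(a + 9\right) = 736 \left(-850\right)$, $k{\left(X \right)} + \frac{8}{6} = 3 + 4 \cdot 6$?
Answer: $- \frac{1}{333449} \approx -2.999 \cdot 10^{-6}$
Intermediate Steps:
$k{\left(X \right)} = \frac{77}{3}$ ($k{\left(X \right)} = - \frac{4}{3} + \left(3 + 4 \cdot 6\right) = - \frac{4}{3} + \left(3 + 24\right) = - \frac{4}{3} + 27 = \frac{77}{3}$)
$a = -312809$ ($a = -9 + \frac{736 \left(-850\right)}{2} = -9 + \frac{1}{2} \left(-625600\right) = -9 - 312800 = -312809$)
$E = -20640$ ($E = \left(261 + \frac{77}{3}\right) \left(-72\right) = \frac{860}{3} \left(-72\right) = -20640$)
$\frac{1}{E + a} = \frac{1}{-20640 - 312809} = \frac{1}{-333449} = - \frac{1}{333449}$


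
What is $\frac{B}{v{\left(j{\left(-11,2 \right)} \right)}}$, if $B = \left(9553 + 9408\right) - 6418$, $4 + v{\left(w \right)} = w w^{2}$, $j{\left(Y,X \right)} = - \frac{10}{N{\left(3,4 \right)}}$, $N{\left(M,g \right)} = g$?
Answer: $- \frac{100344}{157} \approx -639.13$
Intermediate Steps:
$j{\left(Y,X \right)} = - \frac{5}{2}$ ($j{\left(Y,X \right)} = - \frac{10}{4} = \left(-10\right) \frac{1}{4} = - \frac{5}{2}$)
$v{\left(w \right)} = -4 + w^{3}$ ($v{\left(w \right)} = -4 + w w^{2} = -4 + w^{3}$)
$B = 12543$ ($B = 18961 - 6418 = 12543$)
$\frac{B}{v{\left(j{\left(-11,2 \right)} \right)}} = \frac{12543}{-4 + \left(- \frac{5}{2}\right)^{3}} = \frac{12543}{-4 - \frac{125}{8}} = \frac{12543}{- \frac{157}{8}} = 12543 \left(- \frac{8}{157}\right) = - \frac{100344}{157}$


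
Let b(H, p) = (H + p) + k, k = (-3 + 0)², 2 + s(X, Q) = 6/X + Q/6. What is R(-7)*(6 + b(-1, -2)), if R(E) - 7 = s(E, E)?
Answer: 250/7 ≈ 35.714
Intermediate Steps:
s(X, Q) = -2 + 6/X + Q/6 (s(X, Q) = -2 + (6/X + Q/6) = -2 + 6/X + Q/6)
R(E) = 5 + 6/E + E/6 (R(E) = 7 + (-2 + 6/E + E/6) = 5 + 6/E + E/6)
k = 9 (k = (-3)² = 9)
b(H, p) = 9 + H + p (b(H, p) = (H + p) + 9 = 9 + H + p)
R(-7)*(6 + b(-1, -2)) = (5 + 6/(-7) + (⅙)*(-7))*(6 + (9 - 1 - 2)) = (5 + 6*(-⅐) - 7/6)*(6 + 6) = (5 - 6/7 - 7/6)*12 = (125/42)*12 = 250/7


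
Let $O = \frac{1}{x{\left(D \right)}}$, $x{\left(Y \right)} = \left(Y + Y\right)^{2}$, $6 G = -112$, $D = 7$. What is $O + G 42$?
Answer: $- \frac{153663}{196} \approx -784.0$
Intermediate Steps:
$G = - \frac{56}{3}$ ($G = \frac{1}{6} \left(-112\right) = - \frac{56}{3} \approx -18.667$)
$x{\left(Y \right)} = 4 Y^{2}$ ($x{\left(Y \right)} = \left(2 Y\right)^{2} = 4 Y^{2}$)
$O = \frac{1}{196}$ ($O = \frac{1}{4 \cdot 7^{2}} = \frac{1}{4 \cdot 49} = \frac{1}{196} \approx 0.005102$)
$O + G 42 = \frac{1}{196} - 784 = - \frac{153663}{196}$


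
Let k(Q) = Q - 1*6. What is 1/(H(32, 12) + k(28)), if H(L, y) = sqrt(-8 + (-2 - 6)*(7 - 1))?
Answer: 11/270 - I*sqrt(14)/270 ≈ 0.040741 - 0.013858*I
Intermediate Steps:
k(Q) = -6 + Q (k(Q) = Q - 6 = -6 + Q)
H(L, y) = 2*I*sqrt(14) (H(L, y) = sqrt(-8 - 8*6) = sqrt(-8 - 48) = sqrt(-56) = 2*I*sqrt(14))
1/(H(32, 12) + k(28)) = 1/(2*I*sqrt(14) + (-6 + 28)) = 1/(2*I*sqrt(14) + 22) = 1/(22 + 2*I*sqrt(14))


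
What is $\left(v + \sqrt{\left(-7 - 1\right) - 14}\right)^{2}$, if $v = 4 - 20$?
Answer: $\left(16 - i \sqrt{22}\right)^{2} \approx 234.0 - 150.09 i$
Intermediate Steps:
$v = -16$ ($v = 4 - 20 = -16$)
$\left(v + \sqrt{\left(-7 - 1\right) - 14}\right)^{2} = \left(-16 + \sqrt{\left(-7 - 1\right) - 14}\right)^{2} = \left(-16 + \sqrt{-8 - 14}\right)^{2} = \left(-16 + \sqrt{-22}\right)^{2} = \left(-16 + i \sqrt{22}\right)^{2}$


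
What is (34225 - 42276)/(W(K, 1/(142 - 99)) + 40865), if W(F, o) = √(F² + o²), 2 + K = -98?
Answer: -608328608635/3087715778024 + 346193*√18490001/3087715778024 ≈ -0.19653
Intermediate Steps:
K = -100 (K = -2 - 98 = -100)
(34225 - 42276)/(W(K, 1/(142 - 99)) + 40865) = (34225 - 42276)/(√((-100)² + (1/(142 - 99))²) + 40865) = -8051/(√(10000 + (1/43)²) + 40865) = -8051/(√(10000 + 1/1849) + 40865) = -8051/(√(18490001/1849) + 40865) = -8051/(√18490001/43 + 40865) = -8051/(40865 + √18490001/43)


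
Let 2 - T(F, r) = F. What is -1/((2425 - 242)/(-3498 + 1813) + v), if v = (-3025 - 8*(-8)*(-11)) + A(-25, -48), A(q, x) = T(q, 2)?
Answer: 1685/6240053 ≈ 0.00027003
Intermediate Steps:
T(F, r) = 2 - F
A(q, x) = 2 - q
v = -3702 (v = (-3025 - 8*(-8)*(-11)) + (2 - 1*(-25)) = (-3025 + 64*(-11)) + (2 + 25) = (-3025 - 704) + 27 = -3729 + 27 = -3702)
-1/((2425 - 242)/(-3498 + 1813) + v) = -1/((2425 - 242)/(-3498 + 1813) - 3702) = -1/(2183/(-1685) - 3702) = -1/(2183*(-1/1685) - 3702) = -1/(-2183/1685 - 3702) = -1/(-6240053/1685) = -1*(-1685/6240053) = 1685/6240053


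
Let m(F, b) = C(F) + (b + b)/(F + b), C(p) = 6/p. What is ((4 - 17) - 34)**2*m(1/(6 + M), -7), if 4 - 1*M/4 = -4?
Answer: 134642968/265 ≈ 5.0809e+5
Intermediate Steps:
M = 32 (M = 16 - 4*(-4) = 16 + 16 = 32)
m(F, b) = 6/F + 2*b/(F + b) (m(F, b) = 6/F + (b + b)/(F + b) = 6/F + (2*b)/(F + b) = 6/F + 2*b/(F + b))
((4 - 17) - 34)**2*m(1/(6 + M), -7) = ((4 - 17) - 34)**2*(2*(3*(-7) + (3 - 7)/(6 + 32))/((1/(6 + 32))*(1/(6 + 32) - 7))) = (-13 - 34)**2*(2*(-21 - 4/38)/((1/38)*(1/38 - 7))) = (-47)**2*(2*(-21 + (1/38)*(-4))/((1/38)*(1/38 - 7))) = 2209*(2*38*(-21 - 2/19)/(-265/38)) = 2209*(2*38*(-38/265)*(-401/19)) = 2209*(60952/265) = 134642968/265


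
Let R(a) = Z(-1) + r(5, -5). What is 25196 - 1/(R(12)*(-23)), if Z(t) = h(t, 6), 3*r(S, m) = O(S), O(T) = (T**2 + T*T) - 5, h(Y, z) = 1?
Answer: 9272129/368 ≈ 25196.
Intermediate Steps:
O(T) = -5 + 2*T**2 (O(T) = (T**2 + T**2) - 5 = 2*T**2 - 5 = -5 + 2*T**2)
r(S, m) = -5/3 + 2*S**2/3 (r(S, m) = (-5 + 2*S**2)/3 = -5/3 + 2*S**2/3)
Z(t) = 1
R(a) = 16 (R(a) = 1 + (-5/3 + (2/3)*5**2) = 1 + (-5/3 + (2/3)*25) = 1 + (-5/3 + 50/3) = 1 + 15 = 16)
25196 - 1/(R(12)*(-23)) = 25196 - 1/(16*(-23)) = 25196 - 1/(-368) = 25196 - 1*(-1/368) = 25196 + 1/368 = 9272129/368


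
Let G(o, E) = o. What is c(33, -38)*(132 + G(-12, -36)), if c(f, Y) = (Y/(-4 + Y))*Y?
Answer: -28880/7 ≈ -4125.7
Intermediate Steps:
c(f, Y) = Y²/(-4 + Y)
c(33, -38)*(132 + G(-12, -36)) = ((-38)²/(-4 - 38))*(132 - 12) = (1444/(-42))*120 = (1444*(-1/42))*120 = -722/21*120 = -28880/7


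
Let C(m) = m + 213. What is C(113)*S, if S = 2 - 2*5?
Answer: -2608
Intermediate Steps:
C(m) = 213 + m
S = -8 (S = 2 - 10 = -8)
C(113)*S = (213 + 113)*(-8) = 326*(-8) = -2608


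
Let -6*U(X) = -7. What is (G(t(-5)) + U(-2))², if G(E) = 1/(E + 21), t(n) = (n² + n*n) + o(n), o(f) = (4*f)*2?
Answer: 49729/34596 ≈ 1.4374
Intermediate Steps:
o(f) = 8*f
U(X) = 7/6 (U(X) = -⅙*(-7) = 7/6)
t(n) = 2*n² + 8*n (t(n) = (n² + n*n) + 8*n = (n² + n²) + 8*n = 2*n² + 8*n)
G(E) = 1/(21 + E)
(G(t(-5)) + U(-2))² = (1/(21 + 2*(-5)*(4 - 5)) + 7/6)² = (1/(21 + 2*(-5)*(-1)) + 7/6)² = (1/(21 + 10) + 7/6)² = (1/31 + 7/6)² = (223/186)² = 49729/34596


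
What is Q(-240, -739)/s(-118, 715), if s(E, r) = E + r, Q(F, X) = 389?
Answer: 389/597 ≈ 0.65159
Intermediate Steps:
Q(-240, -739)/s(-118, 715) = 389/(-118 + 715) = 389/597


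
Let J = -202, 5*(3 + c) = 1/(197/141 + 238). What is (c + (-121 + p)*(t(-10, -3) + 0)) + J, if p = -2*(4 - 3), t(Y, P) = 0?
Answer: -34598734/168775 ≈ -205.00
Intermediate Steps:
p = -2 (p = -2*1 = -2)
c = -506184/168775 (c = -3 + 1/(5*(197/141 + 238)) = -3 + 1/(5*(33755/141)) = -3 + (⅕)*(141/33755) = -3 + 141/168775 = -506184/168775 ≈ -2.9992)
(c + (-121 + p)*(t(-10, -3) + 0)) + J = (-506184/168775 + (-121 - 2)*(0 + 0)) - 202 = (-506184/168775 - 123*0) - 202 = (-506184/168775 + 0) - 202 = -506184/168775 - 202 = -34598734/168775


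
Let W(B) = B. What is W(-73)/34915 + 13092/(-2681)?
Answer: -457302893/93607115 ≈ -4.8853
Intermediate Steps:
W(-73)/34915 + 13092/(-2681) = -73/34915 + 13092/(-2681) = -73*1/34915 + 13092*(-1/2681) = -73/34915 - 13092/2681 = -457302893/93607115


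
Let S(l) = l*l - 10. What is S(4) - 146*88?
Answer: -12842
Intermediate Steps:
S(l) = -10 + l² (S(l) = l² - 10 = -10 + l²)
S(4) - 146*88 = (-10 + 4²) - 146*88 = (-10 + 16) - 12848 = 6 - 12848 = -12842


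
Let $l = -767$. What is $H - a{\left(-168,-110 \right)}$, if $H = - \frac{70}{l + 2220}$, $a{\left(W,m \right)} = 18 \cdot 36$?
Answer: $- \frac{941614}{1453} \approx -648.05$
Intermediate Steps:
$a{\left(W,m \right)} = 648$
$H = - \frac{70}{1453}$ ($H = - \frac{70}{-767 + 2220} = - \frac{70}{1453} \approx -0.048176$)
$H - a{\left(-168,-110 \right)} = - \frac{70}{1453} - 648 = - \frac{941614}{1453}$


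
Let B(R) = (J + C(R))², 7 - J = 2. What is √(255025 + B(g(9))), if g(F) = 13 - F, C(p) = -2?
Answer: √255034 ≈ 505.01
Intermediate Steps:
J = 5 (J = 7 - 1*2 = 7 - 2 = 5)
B(R) = 9 (B(R) = (5 - 2)² = 3² = 9)
√(255025 + B(g(9))) = √(255025 + 9) = √255034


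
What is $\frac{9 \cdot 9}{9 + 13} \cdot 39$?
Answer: $\frac{3159}{22} \approx 143.59$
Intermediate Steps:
$\frac{9 \cdot 9}{9 + 13} \cdot 39 = \frac{81}{22} \cdot 39 = \frac{3159}{22}$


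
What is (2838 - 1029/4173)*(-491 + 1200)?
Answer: 2798646335/1391 ≈ 2.0120e+6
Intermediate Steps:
(2838 - 1029/4173)*(-491 + 1200) = (2838 - 1029*1/4173)*709 = (2838 - 343/1391)*709 = (3947315/1391)*709 = 2798646335/1391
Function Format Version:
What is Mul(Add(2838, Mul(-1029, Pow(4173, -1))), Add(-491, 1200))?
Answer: Rational(2798646335, 1391) ≈ 2.0120e+6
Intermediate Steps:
Mul(Add(2838, Mul(-1029, Pow(4173, -1))), Add(-491, 1200)) = Mul(Add(2838, Mul(-1029, Rational(1, 4173))), 709) = Mul(Add(2838, Rational(-343, 1391)), 709) = Mul(Rational(3947315, 1391), 709) = Rational(2798646335, 1391)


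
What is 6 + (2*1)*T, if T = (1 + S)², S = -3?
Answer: 14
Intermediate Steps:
T = 4 (T = (1 - 3)² = (-2)² = 4)
6 + (2*1)*T = 6 + (2*1)*4 = 6 + 2*4 = 6 + 8 = 14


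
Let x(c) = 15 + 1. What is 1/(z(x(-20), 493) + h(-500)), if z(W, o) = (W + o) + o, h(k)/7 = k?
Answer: -1/2498 ≈ -0.00040032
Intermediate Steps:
x(c) = 16
h(k) = 7*k
z(W, o) = W + 2*o
1/(z(x(-20), 493) + h(-500)) = 1/((16 + 2*493) + 7*(-500)) = 1/((16 + 986) - 3500) = 1/(1002 - 3500) = 1/(-2498) = -1/2498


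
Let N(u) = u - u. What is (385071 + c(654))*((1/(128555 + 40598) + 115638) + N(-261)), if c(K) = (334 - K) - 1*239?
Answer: 7521252595642880/169153 ≈ 4.4464e+10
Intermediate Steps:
c(K) = 95 - K (c(K) = (334 - K) - 239 = 95 - K)
N(u) = 0
(385071 + c(654))*((1/(128555 + 40598) + 115638) + N(-261)) = (385071 + (95 - 1*654))*((1/(128555 + 40598) + 115638) + 0) = (385071 + (95 - 654))*((1/169153 + 115638) + 0) = (385071 - 559)*((1/169153 + 115638) + 0) = 384512*(19560514615/169153 + 0) = 384512*(19560514615/169153) = 7521252595642880/169153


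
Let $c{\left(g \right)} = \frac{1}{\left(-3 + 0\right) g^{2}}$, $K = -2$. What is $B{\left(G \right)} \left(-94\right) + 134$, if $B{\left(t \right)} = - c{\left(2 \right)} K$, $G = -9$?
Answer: $\frac{449}{3} \approx 149.67$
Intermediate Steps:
$c{\left(g \right)} = - \frac{1}{3 g^{2}}$ ($c{\left(g \right)} = \frac{1}{\left(-3\right) g^{2}} = - \frac{1}{3 g^{2}}$)
$B{\left(t \right)} = - \frac{1}{6}$ ($B{\left(t \right)} = - \frac{-1}{3 \cdot 4} \left(-2\right) = \left(-1\right) \left(- \frac{1}{12}\right) \left(-2\right) = \frac{1}{12} \left(-2\right) = - \frac{1}{6}$)
$B{\left(G \right)} \left(-94\right) + 134 = \left(- \frac{1}{6}\right) \left(-94\right) + 134 = \frac{47}{3} + 134 = \frac{449}{3}$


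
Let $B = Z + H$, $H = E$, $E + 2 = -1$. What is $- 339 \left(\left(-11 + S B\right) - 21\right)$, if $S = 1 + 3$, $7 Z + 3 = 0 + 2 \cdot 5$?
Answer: $13560$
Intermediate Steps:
$E = -3$ ($E = -2 - 1 = -3$)
$H = -3$
$Z = 1$ ($Z = - \frac{3}{7} + \frac{0 + 2 \cdot 5}{7} = - \frac{3}{7} + \frac{0 + 10}{7} = - \frac{3}{7} + \frac{1}{7} \cdot 10 = - \frac{3}{7} + \frac{10}{7} = 1$)
$S = 4$
$B = -2$ ($B = 1 - 3 = -2$)
$- 339 \left(\left(-11 + S B\right) - 21\right) = - 339 \left(\left(-11 + 4 \left(-2\right)\right) - 21\right) = - 339 \left(\left(-11 - 8\right) - 21\right) = - 339 \left(-19 - 21\right) = \left(-339\right) \left(-40\right) = 13560$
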